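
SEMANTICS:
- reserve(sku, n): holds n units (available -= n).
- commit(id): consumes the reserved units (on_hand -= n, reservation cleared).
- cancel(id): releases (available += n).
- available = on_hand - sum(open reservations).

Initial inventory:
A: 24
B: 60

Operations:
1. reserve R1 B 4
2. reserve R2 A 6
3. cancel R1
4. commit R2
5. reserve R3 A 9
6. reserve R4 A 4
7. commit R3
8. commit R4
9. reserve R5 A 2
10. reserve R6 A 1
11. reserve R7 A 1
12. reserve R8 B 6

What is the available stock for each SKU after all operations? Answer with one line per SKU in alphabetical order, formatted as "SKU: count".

Step 1: reserve R1 B 4 -> on_hand[A=24 B=60] avail[A=24 B=56] open={R1}
Step 2: reserve R2 A 6 -> on_hand[A=24 B=60] avail[A=18 B=56] open={R1,R2}
Step 3: cancel R1 -> on_hand[A=24 B=60] avail[A=18 B=60] open={R2}
Step 4: commit R2 -> on_hand[A=18 B=60] avail[A=18 B=60] open={}
Step 5: reserve R3 A 9 -> on_hand[A=18 B=60] avail[A=9 B=60] open={R3}
Step 6: reserve R4 A 4 -> on_hand[A=18 B=60] avail[A=5 B=60] open={R3,R4}
Step 7: commit R3 -> on_hand[A=9 B=60] avail[A=5 B=60] open={R4}
Step 8: commit R4 -> on_hand[A=5 B=60] avail[A=5 B=60] open={}
Step 9: reserve R5 A 2 -> on_hand[A=5 B=60] avail[A=3 B=60] open={R5}
Step 10: reserve R6 A 1 -> on_hand[A=5 B=60] avail[A=2 B=60] open={R5,R6}
Step 11: reserve R7 A 1 -> on_hand[A=5 B=60] avail[A=1 B=60] open={R5,R6,R7}
Step 12: reserve R8 B 6 -> on_hand[A=5 B=60] avail[A=1 B=54] open={R5,R6,R7,R8}

Answer: A: 1
B: 54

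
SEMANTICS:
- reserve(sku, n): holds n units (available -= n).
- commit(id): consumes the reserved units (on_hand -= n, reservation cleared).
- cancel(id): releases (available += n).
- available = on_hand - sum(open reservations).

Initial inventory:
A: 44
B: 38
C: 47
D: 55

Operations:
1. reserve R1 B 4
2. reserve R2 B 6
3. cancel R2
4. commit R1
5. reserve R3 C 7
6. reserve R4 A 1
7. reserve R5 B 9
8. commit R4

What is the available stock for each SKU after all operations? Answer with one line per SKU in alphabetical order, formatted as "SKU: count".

Step 1: reserve R1 B 4 -> on_hand[A=44 B=38 C=47 D=55] avail[A=44 B=34 C=47 D=55] open={R1}
Step 2: reserve R2 B 6 -> on_hand[A=44 B=38 C=47 D=55] avail[A=44 B=28 C=47 D=55] open={R1,R2}
Step 3: cancel R2 -> on_hand[A=44 B=38 C=47 D=55] avail[A=44 B=34 C=47 D=55] open={R1}
Step 4: commit R1 -> on_hand[A=44 B=34 C=47 D=55] avail[A=44 B=34 C=47 D=55] open={}
Step 5: reserve R3 C 7 -> on_hand[A=44 B=34 C=47 D=55] avail[A=44 B=34 C=40 D=55] open={R3}
Step 6: reserve R4 A 1 -> on_hand[A=44 B=34 C=47 D=55] avail[A=43 B=34 C=40 D=55] open={R3,R4}
Step 7: reserve R5 B 9 -> on_hand[A=44 B=34 C=47 D=55] avail[A=43 B=25 C=40 D=55] open={R3,R4,R5}
Step 8: commit R4 -> on_hand[A=43 B=34 C=47 D=55] avail[A=43 B=25 C=40 D=55] open={R3,R5}

Answer: A: 43
B: 25
C: 40
D: 55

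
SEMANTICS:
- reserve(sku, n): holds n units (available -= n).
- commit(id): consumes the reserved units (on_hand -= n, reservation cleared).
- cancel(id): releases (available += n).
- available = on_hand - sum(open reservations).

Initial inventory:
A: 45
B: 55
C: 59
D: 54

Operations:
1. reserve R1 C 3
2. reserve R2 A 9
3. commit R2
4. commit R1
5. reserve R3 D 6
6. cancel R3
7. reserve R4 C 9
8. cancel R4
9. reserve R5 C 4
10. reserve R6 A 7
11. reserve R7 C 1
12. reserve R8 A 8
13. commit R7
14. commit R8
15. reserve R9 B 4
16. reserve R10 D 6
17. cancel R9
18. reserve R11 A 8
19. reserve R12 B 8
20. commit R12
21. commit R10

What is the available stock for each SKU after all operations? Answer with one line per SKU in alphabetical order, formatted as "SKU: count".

Answer: A: 13
B: 47
C: 51
D: 48

Derivation:
Step 1: reserve R1 C 3 -> on_hand[A=45 B=55 C=59 D=54] avail[A=45 B=55 C=56 D=54] open={R1}
Step 2: reserve R2 A 9 -> on_hand[A=45 B=55 C=59 D=54] avail[A=36 B=55 C=56 D=54] open={R1,R2}
Step 3: commit R2 -> on_hand[A=36 B=55 C=59 D=54] avail[A=36 B=55 C=56 D=54] open={R1}
Step 4: commit R1 -> on_hand[A=36 B=55 C=56 D=54] avail[A=36 B=55 C=56 D=54] open={}
Step 5: reserve R3 D 6 -> on_hand[A=36 B=55 C=56 D=54] avail[A=36 B=55 C=56 D=48] open={R3}
Step 6: cancel R3 -> on_hand[A=36 B=55 C=56 D=54] avail[A=36 B=55 C=56 D=54] open={}
Step 7: reserve R4 C 9 -> on_hand[A=36 B=55 C=56 D=54] avail[A=36 B=55 C=47 D=54] open={R4}
Step 8: cancel R4 -> on_hand[A=36 B=55 C=56 D=54] avail[A=36 B=55 C=56 D=54] open={}
Step 9: reserve R5 C 4 -> on_hand[A=36 B=55 C=56 D=54] avail[A=36 B=55 C=52 D=54] open={R5}
Step 10: reserve R6 A 7 -> on_hand[A=36 B=55 C=56 D=54] avail[A=29 B=55 C=52 D=54] open={R5,R6}
Step 11: reserve R7 C 1 -> on_hand[A=36 B=55 C=56 D=54] avail[A=29 B=55 C=51 D=54] open={R5,R6,R7}
Step 12: reserve R8 A 8 -> on_hand[A=36 B=55 C=56 D=54] avail[A=21 B=55 C=51 D=54] open={R5,R6,R7,R8}
Step 13: commit R7 -> on_hand[A=36 B=55 C=55 D=54] avail[A=21 B=55 C=51 D=54] open={R5,R6,R8}
Step 14: commit R8 -> on_hand[A=28 B=55 C=55 D=54] avail[A=21 B=55 C=51 D=54] open={R5,R6}
Step 15: reserve R9 B 4 -> on_hand[A=28 B=55 C=55 D=54] avail[A=21 B=51 C=51 D=54] open={R5,R6,R9}
Step 16: reserve R10 D 6 -> on_hand[A=28 B=55 C=55 D=54] avail[A=21 B=51 C=51 D=48] open={R10,R5,R6,R9}
Step 17: cancel R9 -> on_hand[A=28 B=55 C=55 D=54] avail[A=21 B=55 C=51 D=48] open={R10,R5,R6}
Step 18: reserve R11 A 8 -> on_hand[A=28 B=55 C=55 D=54] avail[A=13 B=55 C=51 D=48] open={R10,R11,R5,R6}
Step 19: reserve R12 B 8 -> on_hand[A=28 B=55 C=55 D=54] avail[A=13 B=47 C=51 D=48] open={R10,R11,R12,R5,R6}
Step 20: commit R12 -> on_hand[A=28 B=47 C=55 D=54] avail[A=13 B=47 C=51 D=48] open={R10,R11,R5,R6}
Step 21: commit R10 -> on_hand[A=28 B=47 C=55 D=48] avail[A=13 B=47 C=51 D=48] open={R11,R5,R6}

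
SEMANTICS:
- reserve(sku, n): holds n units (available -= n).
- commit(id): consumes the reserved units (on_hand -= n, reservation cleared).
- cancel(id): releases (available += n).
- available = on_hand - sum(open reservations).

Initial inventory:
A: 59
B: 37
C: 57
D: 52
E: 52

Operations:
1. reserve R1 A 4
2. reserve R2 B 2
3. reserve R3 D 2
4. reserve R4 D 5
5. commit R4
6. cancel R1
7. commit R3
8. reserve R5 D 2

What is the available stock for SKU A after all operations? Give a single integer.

Answer: 59

Derivation:
Step 1: reserve R1 A 4 -> on_hand[A=59 B=37 C=57 D=52 E=52] avail[A=55 B=37 C=57 D=52 E=52] open={R1}
Step 2: reserve R2 B 2 -> on_hand[A=59 B=37 C=57 D=52 E=52] avail[A=55 B=35 C=57 D=52 E=52] open={R1,R2}
Step 3: reserve R3 D 2 -> on_hand[A=59 B=37 C=57 D=52 E=52] avail[A=55 B=35 C=57 D=50 E=52] open={R1,R2,R3}
Step 4: reserve R4 D 5 -> on_hand[A=59 B=37 C=57 D=52 E=52] avail[A=55 B=35 C=57 D=45 E=52] open={R1,R2,R3,R4}
Step 5: commit R4 -> on_hand[A=59 B=37 C=57 D=47 E=52] avail[A=55 B=35 C=57 D=45 E=52] open={R1,R2,R3}
Step 6: cancel R1 -> on_hand[A=59 B=37 C=57 D=47 E=52] avail[A=59 B=35 C=57 D=45 E=52] open={R2,R3}
Step 7: commit R3 -> on_hand[A=59 B=37 C=57 D=45 E=52] avail[A=59 B=35 C=57 D=45 E=52] open={R2}
Step 8: reserve R5 D 2 -> on_hand[A=59 B=37 C=57 D=45 E=52] avail[A=59 B=35 C=57 D=43 E=52] open={R2,R5}
Final available[A] = 59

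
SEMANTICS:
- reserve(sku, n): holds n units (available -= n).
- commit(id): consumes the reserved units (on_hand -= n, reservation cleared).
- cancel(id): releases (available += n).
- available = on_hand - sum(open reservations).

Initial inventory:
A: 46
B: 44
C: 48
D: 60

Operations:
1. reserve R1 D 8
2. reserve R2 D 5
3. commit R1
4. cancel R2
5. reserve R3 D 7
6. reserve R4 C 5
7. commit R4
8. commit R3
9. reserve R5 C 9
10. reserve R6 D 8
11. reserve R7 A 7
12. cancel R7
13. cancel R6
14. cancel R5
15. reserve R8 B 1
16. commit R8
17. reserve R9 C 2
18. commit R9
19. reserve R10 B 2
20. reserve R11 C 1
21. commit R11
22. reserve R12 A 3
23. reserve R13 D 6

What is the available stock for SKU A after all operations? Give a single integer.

Step 1: reserve R1 D 8 -> on_hand[A=46 B=44 C=48 D=60] avail[A=46 B=44 C=48 D=52] open={R1}
Step 2: reserve R2 D 5 -> on_hand[A=46 B=44 C=48 D=60] avail[A=46 B=44 C=48 D=47] open={R1,R2}
Step 3: commit R1 -> on_hand[A=46 B=44 C=48 D=52] avail[A=46 B=44 C=48 D=47] open={R2}
Step 4: cancel R2 -> on_hand[A=46 B=44 C=48 D=52] avail[A=46 B=44 C=48 D=52] open={}
Step 5: reserve R3 D 7 -> on_hand[A=46 B=44 C=48 D=52] avail[A=46 B=44 C=48 D=45] open={R3}
Step 6: reserve R4 C 5 -> on_hand[A=46 B=44 C=48 D=52] avail[A=46 B=44 C=43 D=45] open={R3,R4}
Step 7: commit R4 -> on_hand[A=46 B=44 C=43 D=52] avail[A=46 B=44 C=43 D=45] open={R3}
Step 8: commit R3 -> on_hand[A=46 B=44 C=43 D=45] avail[A=46 B=44 C=43 D=45] open={}
Step 9: reserve R5 C 9 -> on_hand[A=46 B=44 C=43 D=45] avail[A=46 B=44 C=34 D=45] open={R5}
Step 10: reserve R6 D 8 -> on_hand[A=46 B=44 C=43 D=45] avail[A=46 B=44 C=34 D=37] open={R5,R6}
Step 11: reserve R7 A 7 -> on_hand[A=46 B=44 C=43 D=45] avail[A=39 B=44 C=34 D=37] open={R5,R6,R7}
Step 12: cancel R7 -> on_hand[A=46 B=44 C=43 D=45] avail[A=46 B=44 C=34 D=37] open={R5,R6}
Step 13: cancel R6 -> on_hand[A=46 B=44 C=43 D=45] avail[A=46 B=44 C=34 D=45] open={R5}
Step 14: cancel R5 -> on_hand[A=46 B=44 C=43 D=45] avail[A=46 B=44 C=43 D=45] open={}
Step 15: reserve R8 B 1 -> on_hand[A=46 B=44 C=43 D=45] avail[A=46 B=43 C=43 D=45] open={R8}
Step 16: commit R8 -> on_hand[A=46 B=43 C=43 D=45] avail[A=46 B=43 C=43 D=45] open={}
Step 17: reserve R9 C 2 -> on_hand[A=46 B=43 C=43 D=45] avail[A=46 B=43 C=41 D=45] open={R9}
Step 18: commit R9 -> on_hand[A=46 B=43 C=41 D=45] avail[A=46 B=43 C=41 D=45] open={}
Step 19: reserve R10 B 2 -> on_hand[A=46 B=43 C=41 D=45] avail[A=46 B=41 C=41 D=45] open={R10}
Step 20: reserve R11 C 1 -> on_hand[A=46 B=43 C=41 D=45] avail[A=46 B=41 C=40 D=45] open={R10,R11}
Step 21: commit R11 -> on_hand[A=46 B=43 C=40 D=45] avail[A=46 B=41 C=40 D=45] open={R10}
Step 22: reserve R12 A 3 -> on_hand[A=46 B=43 C=40 D=45] avail[A=43 B=41 C=40 D=45] open={R10,R12}
Step 23: reserve R13 D 6 -> on_hand[A=46 B=43 C=40 D=45] avail[A=43 B=41 C=40 D=39] open={R10,R12,R13}
Final available[A] = 43

Answer: 43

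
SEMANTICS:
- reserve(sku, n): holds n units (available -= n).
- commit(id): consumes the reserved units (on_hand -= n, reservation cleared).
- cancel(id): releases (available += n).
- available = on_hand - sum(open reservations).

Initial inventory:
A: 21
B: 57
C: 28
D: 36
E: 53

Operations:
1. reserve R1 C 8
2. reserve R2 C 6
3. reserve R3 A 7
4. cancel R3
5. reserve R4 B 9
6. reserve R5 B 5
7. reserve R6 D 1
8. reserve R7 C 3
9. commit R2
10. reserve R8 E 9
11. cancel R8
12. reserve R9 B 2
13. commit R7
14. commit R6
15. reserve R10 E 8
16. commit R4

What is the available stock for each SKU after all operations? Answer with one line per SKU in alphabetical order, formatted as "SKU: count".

Step 1: reserve R1 C 8 -> on_hand[A=21 B=57 C=28 D=36 E=53] avail[A=21 B=57 C=20 D=36 E=53] open={R1}
Step 2: reserve R2 C 6 -> on_hand[A=21 B=57 C=28 D=36 E=53] avail[A=21 B=57 C=14 D=36 E=53] open={R1,R2}
Step 3: reserve R3 A 7 -> on_hand[A=21 B=57 C=28 D=36 E=53] avail[A=14 B=57 C=14 D=36 E=53] open={R1,R2,R3}
Step 4: cancel R3 -> on_hand[A=21 B=57 C=28 D=36 E=53] avail[A=21 B=57 C=14 D=36 E=53] open={R1,R2}
Step 5: reserve R4 B 9 -> on_hand[A=21 B=57 C=28 D=36 E=53] avail[A=21 B=48 C=14 D=36 E=53] open={R1,R2,R4}
Step 6: reserve R5 B 5 -> on_hand[A=21 B=57 C=28 D=36 E=53] avail[A=21 B=43 C=14 D=36 E=53] open={R1,R2,R4,R5}
Step 7: reserve R6 D 1 -> on_hand[A=21 B=57 C=28 D=36 E=53] avail[A=21 B=43 C=14 D=35 E=53] open={R1,R2,R4,R5,R6}
Step 8: reserve R7 C 3 -> on_hand[A=21 B=57 C=28 D=36 E=53] avail[A=21 B=43 C=11 D=35 E=53] open={R1,R2,R4,R5,R6,R7}
Step 9: commit R2 -> on_hand[A=21 B=57 C=22 D=36 E=53] avail[A=21 B=43 C=11 D=35 E=53] open={R1,R4,R5,R6,R7}
Step 10: reserve R8 E 9 -> on_hand[A=21 B=57 C=22 D=36 E=53] avail[A=21 B=43 C=11 D=35 E=44] open={R1,R4,R5,R6,R7,R8}
Step 11: cancel R8 -> on_hand[A=21 B=57 C=22 D=36 E=53] avail[A=21 B=43 C=11 D=35 E=53] open={R1,R4,R5,R6,R7}
Step 12: reserve R9 B 2 -> on_hand[A=21 B=57 C=22 D=36 E=53] avail[A=21 B=41 C=11 D=35 E=53] open={R1,R4,R5,R6,R7,R9}
Step 13: commit R7 -> on_hand[A=21 B=57 C=19 D=36 E=53] avail[A=21 B=41 C=11 D=35 E=53] open={R1,R4,R5,R6,R9}
Step 14: commit R6 -> on_hand[A=21 B=57 C=19 D=35 E=53] avail[A=21 B=41 C=11 D=35 E=53] open={R1,R4,R5,R9}
Step 15: reserve R10 E 8 -> on_hand[A=21 B=57 C=19 D=35 E=53] avail[A=21 B=41 C=11 D=35 E=45] open={R1,R10,R4,R5,R9}
Step 16: commit R4 -> on_hand[A=21 B=48 C=19 D=35 E=53] avail[A=21 B=41 C=11 D=35 E=45] open={R1,R10,R5,R9}

Answer: A: 21
B: 41
C: 11
D: 35
E: 45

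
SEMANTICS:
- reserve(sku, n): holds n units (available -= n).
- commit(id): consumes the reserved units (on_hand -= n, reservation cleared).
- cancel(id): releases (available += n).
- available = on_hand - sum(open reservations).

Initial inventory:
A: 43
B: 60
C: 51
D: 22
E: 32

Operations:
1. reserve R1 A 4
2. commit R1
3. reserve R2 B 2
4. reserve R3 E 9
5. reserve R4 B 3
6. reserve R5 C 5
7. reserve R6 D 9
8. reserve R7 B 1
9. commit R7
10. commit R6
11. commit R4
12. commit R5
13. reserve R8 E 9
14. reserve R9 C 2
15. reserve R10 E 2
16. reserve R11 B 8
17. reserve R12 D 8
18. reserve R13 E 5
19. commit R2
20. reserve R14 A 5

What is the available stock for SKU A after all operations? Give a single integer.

Answer: 34

Derivation:
Step 1: reserve R1 A 4 -> on_hand[A=43 B=60 C=51 D=22 E=32] avail[A=39 B=60 C=51 D=22 E=32] open={R1}
Step 2: commit R1 -> on_hand[A=39 B=60 C=51 D=22 E=32] avail[A=39 B=60 C=51 D=22 E=32] open={}
Step 3: reserve R2 B 2 -> on_hand[A=39 B=60 C=51 D=22 E=32] avail[A=39 B=58 C=51 D=22 E=32] open={R2}
Step 4: reserve R3 E 9 -> on_hand[A=39 B=60 C=51 D=22 E=32] avail[A=39 B=58 C=51 D=22 E=23] open={R2,R3}
Step 5: reserve R4 B 3 -> on_hand[A=39 B=60 C=51 D=22 E=32] avail[A=39 B=55 C=51 D=22 E=23] open={R2,R3,R4}
Step 6: reserve R5 C 5 -> on_hand[A=39 B=60 C=51 D=22 E=32] avail[A=39 B=55 C=46 D=22 E=23] open={R2,R3,R4,R5}
Step 7: reserve R6 D 9 -> on_hand[A=39 B=60 C=51 D=22 E=32] avail[A=39 B=55 C=46 D=13 E=23] open={R2,R3,R4,R5,R6}
Step 8: reserve R7 B 1 -> on_hand[A=39 B=60 C=51 D=22 E=32] avail[A=39 B=54 C=46 D=13 E=23] open={R2,R3,R4,R5,R6,R7}
Step 9: commit R7 -> on_hand[A=39 B=59 C=51 D=22 E=32] avail[A=39 B=54 C=46 D=13 E=23] open={R2,R3,R4,R5,R6}
Step 10: commit R6 -> on_hand[A=39 B=59 C=51 D=13 E=32] avail[A=39 B=54 C=46 D=13 E=23] open={R2,R3,R4,R5}
Step 11: commit R4 -> on_hand[A=39 B=56 C=51 D=13 E=32] avail[A=39 B=54 C=46 D=13 E=23] open={R2,R3,R5}
Step 12: commit R5 -> on_hand[A=39 B=56 C=46 D=13 E=32] avail[A=39 B=54 C=46 D=13 E=23] open={R2,R3}
Step 13: reserve R8 E 9 -> on_hand[A=39 B=56 C=46 D=13 E=32] avail[A=39 B=54 C=46 D=13 E=14] open={R2,R3,R8}
Step 14: reserve R9 C 2 -> on_hand[A=39 B=56 C=46 D=13 E=32] avail[A=39 B=54 C=44 D=13 E=14] open={R2,R3,R8,R9}
Step 15: reserve R10 E 2 -> on_hand[A=39 B=56 C=46 D=13 E=32] avail[A=39 B=54 C=44 D=13 E=12] open={R10,R2,R3,R8,R9}
Step 16: reserve R11 B 8 -> on_hand[A=39 B=56 C=46 D=13 E=32] avail[A=39 B=46 C=44 D=13 E=12] open={R10,R11,R2,R3,R8,R9}
Step 17: reserve R12 D 8 -> on_hand[A=39 B=56 C=46 D=13 E=32] avail[A=39 B=46 C=44 D=5 E=12] open={R10,R11,R12,R2,R3,R8,R9}
Step 18: reserve R13 E 5 -> on_hand[A=39 B=56 C=46 D=13 E=32] avail[A=39 B=46 C=44 D=5 E=7] open={R10,R11,R12,R13,R2,R3,R8,R9}
Step 19: commit R2 -> on_hand[A=39 B=54 C=46 D=13 E=32] avail[A=39 B=46 C=44 D=5 E=7] open={R10,R11,R12,R13,R3,R8,R9}
Step 20: reserve R14 A 5 -> on_hand[A=39 B=54 C=46 D=13 E=32] avail[A=34 B=46 C=44 D=5 E=7] open={R10,R11,R12,R13,R14,R3,R8,R9}
Final available[A] = 34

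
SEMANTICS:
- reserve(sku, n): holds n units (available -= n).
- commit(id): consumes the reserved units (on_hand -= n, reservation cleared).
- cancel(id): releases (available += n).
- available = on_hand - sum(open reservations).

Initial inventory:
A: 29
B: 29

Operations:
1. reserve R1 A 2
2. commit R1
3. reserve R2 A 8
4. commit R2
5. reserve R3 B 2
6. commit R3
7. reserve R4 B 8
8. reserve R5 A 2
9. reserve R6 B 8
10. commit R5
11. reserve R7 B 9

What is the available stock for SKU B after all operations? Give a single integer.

Step 1: reserve R1 A 2 -> on_hand[A=29 B=29] avail[A=27 B=29] open={R1}
Step 2: commit R1 -> on_hand[A=27 B=29] avail[A=27 B=29] open={}
Step 3: reserve R2 A 8 -> on_hand[A=27 B=29] avail[A=19 B=29] open={R2}
Step 4: commit R2 -> on_hand[A=19 B=29] avail[A=19 B=29] open={}
Step 5: reserve R3 B 2 -> on_hand[A=19 B=29] avail[A=19 B=27] open={R3}
Step 6: commit R3 -> on_hand[A=19 B=27] avail[A=19 B=27] open={}
Step 7: reserve R4 B 8 -> on_hand[A=19 B=27] avail[A=19 B=19] open={R4}
Step 8: reserve R5 A 2 -> on_hand[A=19 B=27] avail[A=17 B=19] open={R4,R5}
Step 9: reserve R6 B 8 -> on_hand[A=19 B=27] avail[A=17 B=11] open={R4,R5,R6}
Step 10: commit R5 -> on_hand[A=17 B=27] avail[A=17 B=11] open={R4,R6}
Step 11: reserve R7 B 9 -> on_hand[A=17 B=27] avail[A=17 B=2] open={R4,R6,R7}
Final available[B] = 2

Answer: 2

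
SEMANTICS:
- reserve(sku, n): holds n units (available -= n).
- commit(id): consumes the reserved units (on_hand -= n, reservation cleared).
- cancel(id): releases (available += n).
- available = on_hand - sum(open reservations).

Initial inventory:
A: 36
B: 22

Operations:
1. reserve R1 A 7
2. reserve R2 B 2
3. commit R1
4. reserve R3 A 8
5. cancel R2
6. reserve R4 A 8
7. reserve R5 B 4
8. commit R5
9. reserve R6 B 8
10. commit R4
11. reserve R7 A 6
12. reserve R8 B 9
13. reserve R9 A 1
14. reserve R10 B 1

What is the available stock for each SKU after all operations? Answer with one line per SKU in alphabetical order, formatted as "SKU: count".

Answer: A: 6
B: 0

Derivation:
Step 1: reserve R1 A 7 -> on_hand[A=36 B=22] avail[A=29 B=22] open={R1}
Step 2: reserve R2 B 2 -> on_hand[A=36 B=22] avail[A=29 B=20] open={R1,R2}
Step 3: commit R1 -> on_hand[A=29 B=22] avail[A=29 B=20] open={R2}
Step 4: reserve R3 A 8 -> on_hand[A=29 B=22] avail[A=21 B=20] open={R2,R3}
Step 5: cancel R2 -> on_hand[A=29 B=22] avail[A=21 B=22] open={R3}
Step 6: reserve R4 A 8 -> on_hand[A=29 B=22] avail[A=13 B=22] open={R3,R4}
Step 7: reserve R5 B 4 -> on_hand[A=29 B=22] avail[A=13 B=18] open={R3,R4,R5}
Step 8: commit R5 -> on_hand[A=29 B=18] avail[A=13 B=18] open={R3,R4}
Step 9: reserve R6 B 8 -> on_hand[A=29 B=18] avail[A=13 B=10] open={R3,R4,R6}
Step 10: commit R4 -> on_hand[A=21 B=18] avail[A=13 B=10] open={R3,R6}
Step 11: reserve R7 A 6 -> on_hand[A=21 B=18] avail[A=7 B=10] open={R3,R6,R7}
Step 12: reserve R8 B 9 -> on_hand[A=21 B=18] avail[A=7 B=1] open={R3,R6,R7,R8}
Step 13: reserve R9 A 1 -> on_hand[A=21 B=18] avail[A=6 B=1] open={R3,R6,R7,R8,R9}
Step 14: reserve R10 B 1 -> on_hand[A=21 B=18] avail[A=6 B=0] open={R10,R3,R6,R7,R8,R9}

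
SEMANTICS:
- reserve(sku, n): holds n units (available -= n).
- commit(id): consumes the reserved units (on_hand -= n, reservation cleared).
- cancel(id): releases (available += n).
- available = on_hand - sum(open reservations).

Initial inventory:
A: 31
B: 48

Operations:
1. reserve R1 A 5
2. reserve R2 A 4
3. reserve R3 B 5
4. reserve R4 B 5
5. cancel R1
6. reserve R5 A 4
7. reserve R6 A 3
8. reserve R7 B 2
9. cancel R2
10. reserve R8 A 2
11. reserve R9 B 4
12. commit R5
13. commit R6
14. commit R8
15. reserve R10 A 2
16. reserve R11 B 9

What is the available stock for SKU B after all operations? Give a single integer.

Step 1: reserve R1 A 5 -> on_hand[A=31 B=48] avail[A=26 B=48] open={R1}
Step 2: reserve R2 A 4 -> on_hand[A=31 B=48] avail[A=22 B=48] open={R1,R2}
Step 3: reserve R3 B 5 -> on_hand[A=31 B=48] avail[A=22 B=43] open={R1,R2,R3}
Step 4: reserve R4 B 5 -> on_hand[A=31 B=48] avail[A=22 B=38] open={R1,R2,R3,R4}
Step 5: cancel R1 -> on_hand[A=31 B=48] avail[A=27 B=38] open={R2,R3,R4}
Step 6: reserve R5 A 4 -> on_hand[A=31 B=48] avail[A=23 B=38] open={R2,R3,R4,R5}
Step 7: reserve R6 A 3 -> on_hand[A=31 B=48] avail[A=20 B=38] open={R2,R3,R4,R5,R6}
Step 8: reserve R7 B 2 -> on_hand[A=31 B=48] avail[A=20 B=36] open={R2,R3,R4,R5,R6,R7}
Step 9: cancel R2 -> on_hand[A=31 B=48] avail[A=24 B=36] open={R3,R4,R5,R6,R7}
Step 10: reserve R8 A 2 -> on_hand[A=31 B=48] avail[A=22 B=36] open={R3,R4,R5,R6,R7,R8}
Step 11: reserve R9 B 4 -> on_hand[A=31 B=48] avail[A=22 B=32] open={R3,R4,R5,R6,R7,R8,R9}
Step 12: commit R5 -> on_hand[A=27 B=48] avail[A=22 B=32] open={R3,R4,R6,R7,R8,R9}
Step 13: commit R6 -> on_hand[A=24 B=48] avail[A=22 B=32] open={R3,R4,R7,R8,R9}
Step 14: commit R8 -> on_hand[A=22 B=48] avail[A=22 B=32] open={R3,R4,R7,R9}
Step 15: reserve R10 A 2 -> on_hand[A=22 B=48] avail[A=20 B=32] open={R10,R3,R4,R7,R9}
Step 16: reserve R11 B 9 -> on_hand[A=22 B=48] avail[A=20 B=23] open={R10,R11,R3,R4,R7,R9}
Final available[B] = 23

Answer: 23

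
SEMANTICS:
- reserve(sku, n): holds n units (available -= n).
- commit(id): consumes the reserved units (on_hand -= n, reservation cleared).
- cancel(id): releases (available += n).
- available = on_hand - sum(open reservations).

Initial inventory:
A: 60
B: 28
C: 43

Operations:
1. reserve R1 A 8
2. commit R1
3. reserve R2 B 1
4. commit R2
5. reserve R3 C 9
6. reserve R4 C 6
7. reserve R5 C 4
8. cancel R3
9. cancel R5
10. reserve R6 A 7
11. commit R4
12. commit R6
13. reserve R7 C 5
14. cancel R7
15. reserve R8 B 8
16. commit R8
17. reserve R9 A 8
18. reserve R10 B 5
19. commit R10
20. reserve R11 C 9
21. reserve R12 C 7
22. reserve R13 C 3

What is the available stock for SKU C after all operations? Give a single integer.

Answer: 18

Derivation:
Step 1: reserve R1 A 8 -> on_hand[A=60 B=28 C=43] avail[A=52 B=28 C=43] open={R1}
Step 2: commit R1 -> on_hand[A=52 B=28 C=43] avail[A=52 B=28 C=43] open={}
Step 3: reserve R2 B 1 -> on_hand[A=52 B=28 C=43] avail[A=52 B=27 C=43] open={R2}
Step 4: commit R2 -> on_hand[A=52 B=27 C=43] avail[A=52 B=27 C=43] open={}
Step 5: reserve R3 C 9 -> on_hand[A=52 B=27 C=43] avail[A=52 B=27 C=34] open={R3}
Step 6: reserve R4 C 6 -> on_hand[A=52 B=27 C=43] avail[A=52 B=27 C=28] open={R3,R4}
Step 7: reserve R5 C 4 -> on_hand[A=52 B=27 C=43] avail[A=52 B=27 C=24] open={R3,R4,R5}
Step 8: cancel R3 -> on_hand[A=52 B=27 C=43] avail[A=52 B=27 C=33] open={R4,R5}
Step 9: cancel R5 -> on_hand[A=52 B=27 C=43] avail[A=52 B=27 C=37] open={R4}
Step 10: reserve R6 A 7 -> on_hand[A=52 B=27 C=43] avail[A=45 B=27 C=37] open={R4,R6}
Step 11: commit R4 -> on_hand[A=52 B=27 C=37] avail[A=45 B=27 C=37] open={R6}
Step 12: commit R6 -> on_hand[A=45 B=27 C=37] avail[A=45 B=27 C=37] open={}
Step 13: reserve R7 C 5 -> on_hand[A=45 B=27 C=37] avail[A=45 B=27 C=32] open={R7}
Step 14: cancel R7 -> on_hand[A=45 B=27 C=37] avail[A=45 B=27 C=37] open={}
Step 15: reserve R8 B 8 -> on_hand[A=45 B=27 C=37] avail[A=45 B=19 C=37] open={R8}
Step 16: commit R8 -> on_hand[A=45 B=19 C=37] avail[A=45 B=19 C=37] open={}
Step 17: reserve R9 A 8 -> on_hand[A=45 B=19 C=37] avail[A=37 B=19 C=37] open={R9}
Step 18: reserve R10 B 5 -> on_hand[A=45 B=19 C=37] avail[A=37 B=14 C=37] open={R10,R9}
Step 19: commit R10 -> on_hand[A=45 B=14 C=37] avail[A=37 B=14 C=37] open={R9}
Step 20: reserve R11 C 9 -> on_hand[A=45 B=14 C=37] avail[A=37 B=14 C=28] open={R11,R9}
Step 21: reserve R12 C 7 -> on_hand[A=45 B=14 C=37] avail[A=37 B=14 C=21] open={R11,R12,R9}
Step 22: reserve R13 C 3 -> on_hand[A=45 B=14 C=37] avail[A=37 B=14 C=18] open={R11,R12,R13,R9}
Final available[C] = 18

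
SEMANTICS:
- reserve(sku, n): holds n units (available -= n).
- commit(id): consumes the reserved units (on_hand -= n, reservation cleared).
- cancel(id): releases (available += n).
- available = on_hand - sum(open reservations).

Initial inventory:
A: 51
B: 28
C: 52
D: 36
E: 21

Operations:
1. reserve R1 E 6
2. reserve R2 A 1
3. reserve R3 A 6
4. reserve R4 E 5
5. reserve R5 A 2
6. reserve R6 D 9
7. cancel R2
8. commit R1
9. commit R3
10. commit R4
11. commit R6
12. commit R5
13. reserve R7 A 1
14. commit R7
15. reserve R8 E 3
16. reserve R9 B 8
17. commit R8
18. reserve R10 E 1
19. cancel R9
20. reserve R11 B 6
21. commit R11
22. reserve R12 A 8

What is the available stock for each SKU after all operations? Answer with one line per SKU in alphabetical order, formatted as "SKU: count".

Answer: A: 34
B: 22
C: 52
D: 27
E: 6

Derivation:
Step 1: reserve R1 E 6 -> on_hand[A=51 B=28 C=52 D=36 E=21] avail[A=51 B=28 C=52 D=36 E=15] open={R1}
Step 2: reserve R2 A 1 -> on_hand[A=51 B=28 C=52 D=36 E=21] avail[A=50 B=28 C=52 D=36 E=15] open={R1,R2}
Step 3: reserve R3 A 6 -> on_hand[A=51 B=28 C=52 D=36 E=21] avail[A=44 B=28 C=52 D=36 E=15] open={R1,R2,R3}
Step 4: reserve R4 E 5 -> on_hand[A=51 B=28 C=52 D=36 E=21] avail[A=44 B=28 C=52 D=36 E=10] open={R1,R2,R3,R4}
Step 5: reserve R5 A 2 -> on_hand[A=51 B=28 C=52 D=36 E=21] avail[A=42 B=28 C=52 D=36 E=10] open={R1,R2,R3,R4,R5}
Step 6: reserve R6 D 9 -> on_hand[A=51 B=28 C=52 D=36 E=21] avail[A=42 B=28 C=52 D=27 E=10] open={R1,R2,R3,R4,R5,R6}
Step 7: cancel R2 -> on_hand[A=51 B=28 C=52 D=36 E=21] avail[A=43 B=28 C=52 D=27 E=10] open={R1,R3,R4,R5,R6}
Step 8: commit R1 -> on_hand[A=51 B=28 C=52 D=36 E=15] avail[A=43 B=28 C=52 D=27 E=10] open={R3,R4,R5,R6}
Step 9: commit R3 -> on_hand[A=45 B=28 C=52 D=36 E=15] avail[A=43 B=28 C=52 D=27 E=10] open={R4,R5,R6}
Step 10: commit R4 -> on_hand[A=45 B=28 C=52 D=36 E=10] avail[A=43 B=28 C=52 D=27 E=10] open={R5,R6}
Step 11: commit R6 -> on_hand[A=45 B=28 C=52 D=27 E=10] avail[A=43 B=28 C=52 D=27 E=10] open={R5}
Step 12: commit R5 -> on_hand[A=43 B=28 C=52 D=27 E=10] avail[A=43 B=28 C=52 D=27 E=10] open={}
Step 13: reserve R7 A 1 -> on_hand[A=43 B=28 C=52 D=27 E=10] avail[A=42 B=28 C=52 D=27 E=10] open={R7}
Step 14: commit R7 -> on_hand[A=42 B=28 C=52 D=27 E=10] avail[A=42 B=28 C=52 D=27 E=10] open={}
Step 15: reserve R8 E 3 -> on_hand[A=42 B=28 C=52 D=27 E=10] avail[A=42 B=28 C=52 D=27 E=7] open={R8}
Step 16: reserve R9 B 8 -> on_hand[A=42 B=28 C=52 D=27 E=10] avail[A=42 B=20 C=52 D=27 E=7] open={R8,R9}
Step 17: commit R8 -> on_hand[A=42 B=28 C=52 D=27 E=7] avail[A=42 B=20 C=52 D=27 E=7] open={R9}
Step 18: reserve R10 E 1 -> on_hand[A=42 B=28 C=52 D=27 E=7] avail[A=42 B=20 C=52 D=27 E=6] open={R10,R9}
Step 19: cancel R9 -> on_hand[A=42 B=28 C=52 D=27 E=7] avail[A=42 B=28 C=52 D=27 E=6] open={R10}
Step 20: reserve R11 B 6 -> on_hand[A=42 B=28 C=52 D=27 E=7] avail[A=42 B=22 C=52 D=27 E=6] open={R10,R11}
Step 21: commit R11 -> on_hand[A=42 B=22 C=52 D=27 E=7] avail[A=42 B=22 C=52 D=27 E=6] open={R10}
Step 22: reserve R12 A 8 -> on_hand[A=42 B=22 C=52 D=27 E=7] avail[A=34 B=22 C=52 D=27 E=6] open={R10,R12}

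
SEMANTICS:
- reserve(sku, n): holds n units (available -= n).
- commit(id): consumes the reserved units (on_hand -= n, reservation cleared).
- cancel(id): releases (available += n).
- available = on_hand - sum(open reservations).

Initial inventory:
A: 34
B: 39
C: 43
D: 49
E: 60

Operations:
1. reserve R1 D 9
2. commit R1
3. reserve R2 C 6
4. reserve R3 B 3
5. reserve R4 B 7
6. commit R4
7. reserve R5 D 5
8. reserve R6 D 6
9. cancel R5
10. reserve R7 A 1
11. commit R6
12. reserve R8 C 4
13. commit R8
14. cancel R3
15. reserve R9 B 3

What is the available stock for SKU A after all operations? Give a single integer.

Answer: 33

Derivation:
Step 1: reserve R1 D 9 -> on_hand[A=34 B=39 C=43 D=49 E=60] avail[A=34 B=39 C=43 D=40 E=60] open={R1}
Step 2: commit R1 -> on_hand[A=34 B=39 C=43 D=40 E=60] avail[A=34 B=39 C=43 D=40 E=60] open={}
Step 3: reserve R2 C 6 -> on_hand[A=34 B=39 C=43 D=40 E=60] avail[A=34 B=39 C=37 D=40 E=60] open={R2}
Step 4: reserve R3 B 3 -> on_hand[A=34 B=39 C=43 D=40 E=60] avail[A=34 B=36 C=37 D=40 E=60] open={R2,R3}
Step 5: reserve R4 B 7 -> on_hand[A=34 B=39 C=43 D=40 E=60] avail[A=34 B=29 C=37 D=40 E=60] open={R2,R3,R4}
Step 6: commit R4 -> on_hand[A=34 B=32 C=43 D=40 E=60] avail[A=34 B=29 C=37 D=40 E=60] open={R2,R3}
Step 7: reserve R5 D 5 -> on_hand[A=34 B=32 C=43 D=40 E=60] avail[A=34 B=29 C=37 D=35 E=60] open={R2,R3,R5}
Step 8: reserve R6 D 6 -> on_hand[A=34 B=32 C=43 D=40 E=60] avail[A=34 B=29 C=37 D=29 E=60] open={R2,R3,R5,R6}
Step 9: cancel R5 -> on_hand[A=34 B=32 C=43 D=40 E=60] avail[A=34 B=29 C=37 D=34 E=60] open={R2,R3,R6}
Step 10: reserve R7 A 1 -> on_hand[A=34 B=32 C=43 D=40 E=60] avail[A=33 B=29 C=37 D=34 E=60] open={R2,R3,R6,R7}
Step 11: commit R6 -> on_hand[A=34 B=32 C=43 D=34 E=60] avail[A=33 B=29 C=37 D=34 E=60] open={R2,R3,R7}
Step 12: reserve R8 C 4 -> on_hand[A=34 B=32 C=43 D=34 E=60] avail[A=33 B=29 C=33 D=34 E=60] open={R2,R3,R7,R8}
Step 13: commit R8 -> on_hand[A=34 B=32 C=39 D=34 E=60] avail[A=33 B=29 C=33 D=34 E=60] open={R2,R3,R7}
Step 14: cancel R3 -> on_hand[A=34 B=32 C=39 D=34 E=60] avail[A=33 B=32 C=33 D=34 E=60] open={R2,R7}
Step 15: reserve R9 B 3 -> on_hand[A=34 B=32 C=39 D=34 E=60] avail[A=33 B=29 C=33 D=34 E=60] open={R2,R7,R9}
Final available[A] = 33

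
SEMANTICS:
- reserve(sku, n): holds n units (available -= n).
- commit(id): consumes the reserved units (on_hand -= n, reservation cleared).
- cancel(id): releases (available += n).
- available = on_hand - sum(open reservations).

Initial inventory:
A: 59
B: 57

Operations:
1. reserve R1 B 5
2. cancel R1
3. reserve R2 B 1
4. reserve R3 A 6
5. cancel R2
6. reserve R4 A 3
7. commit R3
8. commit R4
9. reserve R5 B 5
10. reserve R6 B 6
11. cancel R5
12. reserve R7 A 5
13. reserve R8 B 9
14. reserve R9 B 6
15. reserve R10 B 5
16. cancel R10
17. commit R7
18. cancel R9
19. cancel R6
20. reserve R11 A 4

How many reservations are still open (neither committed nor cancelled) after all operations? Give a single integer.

Answer: 2

Derivation:
Step 1: reserve R1 B 5 -> on_hand[A=59 B=57] avail[A=59 B=52] open={R1}
Step 2: cancel R1 -> on_hand[A=59 B=57] avail[A=59 B=57] open={}
Step 3: reserve R2 B 1 -> on_hand[A=59 B=57] avail[A=59 B=56] open={R2}
Step 4: reserve R3 A 6 -> on_hand[A=59 B=57] avail[A=53 B=56] open={R2,R3}
Step 5: cancel R2 -> on_hand[A=59 B=57] avail[A=53 B=57] open={R3}
Step 6: reserve R4 A 3 -> on_hand[A=59 B=57] avail[A=50 B=57] open={R3,R4}
Step 7: commit R3 -> on_hand[A=53 B=57] avail[A=50 B=57] open={R4}
Step 8: commit R4 -> on_hand[A=50 B=57] avail[A=50 B=57] open={}
Step 9: reserve R5 B 5 -> on_hand[A=50 B=57] avail[A=50 B=52] open={R5}
Step 10: reserve R6 B 6 -> on_hand[A=50 B=57] avail[A=50 B=46] open={R5,R6}
Step 11: cancel R5 -> on_hand[A=50 B=57] avail[A=50 B=51] open={R6}
Step 12: reserve R7 A 5 -> on_hand[A=50 B=57] avail[A=45 B=51] open={R6,R7}
Step 13: reserve R8 B 9 -> on_hand[A=50 B=57] avail[A=45 B=42] open={R6,R7,R8}
Step 14: reserve R9 B 6 -> on_hand[A=50 B=57] avail[A=45 B=36] open={R6,R7,R8,R9}
Step 15: reserve R10 B 5 -> on_hand[A=50 B=57] avail[A=45 B=31] open={R10,R6,R7,R8,R9}
Step 16: cancel R10 -> on_hand[A=50 B=57] avail[A=45 B=36] open={R6,R7,R8,R9}
Step 17: commit R7 -> on_hand[A=45 B=57] avail[A=45 B=36] open={R6,R8,R9}
Step 18: cancel R9 -> on_hand[A=45 B=57] avail[A=45 B=42] open={R6,R8}
Step 19: cancel R6 -> on_hand[A=45 B=57] avail[A=45 B=48] open={R8}
Step 20: reserve R11 A 4 -> on_hand[A=45 B=57] avail[A=41 B=48] open={R11,R8}
Open reservations: ['R11', 'R8'] -> 2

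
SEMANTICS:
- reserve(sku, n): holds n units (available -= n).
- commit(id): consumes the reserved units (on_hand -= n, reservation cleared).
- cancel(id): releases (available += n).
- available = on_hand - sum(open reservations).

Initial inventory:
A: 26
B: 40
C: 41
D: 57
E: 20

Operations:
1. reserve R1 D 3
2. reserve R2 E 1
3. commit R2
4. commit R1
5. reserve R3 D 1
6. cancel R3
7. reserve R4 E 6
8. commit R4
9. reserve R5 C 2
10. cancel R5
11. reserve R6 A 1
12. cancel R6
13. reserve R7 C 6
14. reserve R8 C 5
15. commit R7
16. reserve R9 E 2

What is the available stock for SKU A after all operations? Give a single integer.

Answer: 26

Derivation:
Step 1: reserve R1 D 3 -> on_hand[A=26 B=40 C=41 D=57 E=20] avail[A=26 B=40 C=41 D=54 E=20] open={R1}
Step 2: reserve R2 E 1 -> on_hand[A=26 B=40 C=41 D=57 E=20] avail[A=26 B=40 C=41 D=54 E=19] open={R1,R2}
Step 3: commit R2 -> on_hand[A=26 B=40 C=41 D=57 E=19] avail[A=26 B=40 C=41 D=54 E=19] open={R1}
Step 4: commit R1 -> on_hand[A=26 B=40 C=41 D=54 E=19] avail[A=26 B=40 C=41 D=54 E=19] open={}
Step 5: reserve R3 D 1 -> on_hand[A=26 B=40 C=41 D=54 E=19] avail[A=26 B=40 C=41 D=53 E=19] open={R3}
Step 6: cancel R3 -> on_hand[A=26 B=40 C=41 D=54 E=19] avail[A=26 B=40 C=41 D=54 E=19] open={}
Step 7: reserve R4 E 6 -> on_hand[A=26 B=40 C=41 D=54 E=19] avail[A=26 B=40 C=41 D=54 E=13] open={R4}
Step 8: commit R4 -> on_hand[A=26 B=40 C=41 D=54 E=13] avail[A=26 B=40 C=41 D=54 E=13] open={}
Step 9: reserve R5 C 2 -> on_hand[A=26 B=40 C=41 D=54 E=13] avail[A=26 B=40 C=39 D=54 E=13] open={R5}
Step 10: cancel R5 -> on_hand[A=26 B=40 C=41 D=54 E=13] avail[A=26 B=40 C=41 D=54 E=13] open={}
Step 11: reserve R6 A 1 -> on_hand[A=26 B=40 C=41 D=54 E=13] avail[A=25 B=40 C=41 D=54 E=13] open={R6}
Step 12: cancel R6 -> on_hand[A=26 B=40 C=41 D=54 E=13] avail[A=26 B=40 C=41 D=54 E=13] open={}
Step 13: reserve R7 C 6 -> on_hand[A=26 B=40 C=41 D=54 E=13] avail[A=26 B=40 C=35 D=54 E=13] open={R7}
Step 14: reserve R8 C 5 -> on_hand[A=26 B=40 C=41 D=54 E=13] avail[A=26 B=40 C=30 D=54 E=13] open={R7,R8}
Step 15: commit R7 -> on_hand[A=26 B=40 C=35 D=54 E=13] avail[A=26 B=40 C=30 D=54 E=13] open={R8}
Step 16: reserve R9 E 2 -> on_hand[A=26 B=40 C=35 D=54 E=13] avail[A=26 B=40 C=30 D=54 E=11] open={R8,R9}
Final available[A] = 26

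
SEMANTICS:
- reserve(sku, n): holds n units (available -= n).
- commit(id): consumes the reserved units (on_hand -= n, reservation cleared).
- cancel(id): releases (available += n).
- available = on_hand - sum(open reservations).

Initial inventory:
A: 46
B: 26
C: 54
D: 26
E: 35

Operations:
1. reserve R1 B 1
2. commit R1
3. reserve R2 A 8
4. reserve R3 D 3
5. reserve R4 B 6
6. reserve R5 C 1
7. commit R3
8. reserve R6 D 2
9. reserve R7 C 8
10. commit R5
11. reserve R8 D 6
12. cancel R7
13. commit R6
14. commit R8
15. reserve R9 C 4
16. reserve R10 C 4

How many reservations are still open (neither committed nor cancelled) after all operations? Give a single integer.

Answer: 4

Derivation:
Step 1: reserve R1 B 1 -> on_hand[A=46 B=26 C=54 D=26 E=35] avail[A=46 B=25 C=54 D=26 E=35] open={R1}
Step 2: commit R1 -> on_hand[A=46 B=25 C=54 D=26 E=35] avail[A=46 B=25 C=54 D=26 E=35] open={}
Step 3: reserve R2 A 8 -> on_hand[A=46 B=25 C=54 D=26 E=35] avail[A=38 B=25 C=54 D=26 E=35] open={R2}
Step 4: reserve R3 D 3 -> on_hand[A=46 B=25 C=54 D=26 E=35] avail[A=38 B=25 C=54 D=23 E=35] open={R2,R3}
Step 5: reserve R4 B 6 -> on_hand[A=46 B=25 C=54 D=26 E=35] avail[A=38 B=19 C=54 D=23 E=35] open={R2,R3,R4}
Step 6: reserve R5 C 1 -> on_hand[A=46 B=25 C=54 D=26 E=35] avail[A=38 B=19 C=53 D=23 E=35] open={R2,R3,R4,R5}
Step 7: commit R3 -> on_hand[A=46 B=25 C=54 D=23 E=35] avail[A=38 B=19 C=53 D=23 E=35] open={R2,R4,R5}
Step 8: reserve R6 D 2 -> on_hand[A=46 B=25 C=54 D=23 E=35] avail[A=38 B=19 C=53 D=21 E=35] open={R2,R4,R5,R6}
Step 9: reserve R7 C 8 -> on_hand[A=46 B=25 C=54 D=23 E=35] avail[A=38 B=19 C=45 D=21 E=35] open={R2,R4,R5,R6,R7}
Step 10: commit R5 -> on_hand[A=46 B=25 C=53 D=23 E=35] avail[A=38 B=19 C=45 D=21 E=35] open={R2,R4,R6,R7}
Step 11: reserve R8 D 6 -> on_hand[A=46 B=25 C=53 D=23 E=35] avail[A=38 B=19 C=45 D=15 E=35] open={R2,R4,R6,R7,R8}
Step 12: cancel R7 -> on_hand[A=46 B=25 C=53 D=23 E=35] avail[A=38 B=19 C=53 D=15 E=35] open={R2,R4,R6,R8}
Step 13: commit R6 -> on_hand[A=46 B=25 C=53 D=21 E=35] avail[A=38 B=19 C=53 D=15 E=35] open={R2,R4,R8}
Step 14: commit R8 -> on_hand[A=46 B=25 C=53 D=15 E=35] avail[A=38 B=19 C=53 D=15 E=35] open={R2,R4}
Step 15: reserve R9 C 4 -> on_hand[A=46 B=25 C=53 D=15 E=35] avail[A=38 B=19 C=49 D=15 E=35] open={R2,R4,R9}
Step 16: reserve R10 C 4 -> on_hand[A=46 B=25 C=53 D=15 E=35] avail[A=38 B=19 C=45 D=15 E=35] open={R10,R2,R4,R9}
Open reservations: ['R10', 'R2', 'R4', 'R9'] -> 4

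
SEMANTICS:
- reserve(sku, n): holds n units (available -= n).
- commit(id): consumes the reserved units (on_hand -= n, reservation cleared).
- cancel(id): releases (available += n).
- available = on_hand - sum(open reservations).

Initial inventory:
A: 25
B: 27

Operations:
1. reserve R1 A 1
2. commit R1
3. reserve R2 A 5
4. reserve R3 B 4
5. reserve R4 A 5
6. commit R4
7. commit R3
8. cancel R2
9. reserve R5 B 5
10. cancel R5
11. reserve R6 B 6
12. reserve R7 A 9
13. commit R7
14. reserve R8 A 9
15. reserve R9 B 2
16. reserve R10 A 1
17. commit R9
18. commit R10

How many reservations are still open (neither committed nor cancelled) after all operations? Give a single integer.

Step 1: reserve R1 A 1 -> on_hand[A=25 B=27] avail[A=24 B=27] open={R1}
Step 2: commit R1 -> on_hand[A=24 B=27] avail[A=24 B=27] open={}
Step 3: reserve R2 A 5 -> on_hand[A=24 B=27] avail[A=19 B=27] open={R2}
Step 4: reserve R3 B 4 -> on_hand[A=24 B=27] avail[A=19 B=23] open={R2,R3}
Step 5: reserve R4 A 5 -> on_hand[A=24 B=27] avail[A=14 B=23] open={R2,R3,R4}
Step 6: commit R4 -> on_hand[A=19 B=27] avail[A=14 B=23] open={R2,R3}
Step 7: commit R3 -> on_hand[A=19 B=23] avail[A=14 B=23] open={R2}
Step 8: cancel R2 -> on_hand[A=19 B=23] avail[A=19 B=23] open={}
Step 9: reserve R5 B 5 -> on_hand[A=19 B=23] avail[A=19 B=18] open={R5}
Step 10: cancel R5 -> on_hand[A=19 B=23] avail[A=19 B=23] open={}
Step 11: reserve R6 B 6 -> on_hand[A=19 B=23] avail[A=19 B=17] open={R6}
Step 12: reserve R7 A 9 -> on_hand[A=19 B=23] avail[A=10 B=17] open={R6,R7}
Step 13: commit R7 -> on_hand[A=10 B=23] avail[A=10 B=17] open={R6}
Step 14: reserve R8 A 9 -> on_hand[A=10 B=23] avail[A=1 B=17] open={R6,R8}
Step 15: reserve R9 B 2 -> on_hand[A=10 B=23] avail[A=1 B=15] open={R6,R8,R9}
Step 16: reserve R10 A 1 -> on_hand[A=10 B=23] avail[A=0 B=15] open={R10,R6,R8,R9}
Step 17: commit R9 -> on_hand[A=10 B=21] avail[A=0 B=15] open={R10,R6,R8}
Step 18: commit R10 -> on_hand[A=9 B=21] avail[A=0 B=15] open={R6,R8}
Open reservations: ['R6', 'R8'] -> 2

Answer: 2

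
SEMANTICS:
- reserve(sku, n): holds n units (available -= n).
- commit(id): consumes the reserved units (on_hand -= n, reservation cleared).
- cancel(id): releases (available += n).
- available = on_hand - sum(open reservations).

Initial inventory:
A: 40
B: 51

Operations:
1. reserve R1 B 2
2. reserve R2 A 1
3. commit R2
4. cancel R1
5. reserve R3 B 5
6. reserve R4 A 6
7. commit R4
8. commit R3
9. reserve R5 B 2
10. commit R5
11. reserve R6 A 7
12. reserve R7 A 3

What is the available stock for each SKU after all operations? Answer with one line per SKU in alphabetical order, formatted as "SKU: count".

Answer: A: 23
B: 44

Derivation:
Step 1: reserve R1 B 2 -> on_hand[A=40 B=51] avail[A=40 B=49] open={R1}
Step 2: reserve R2 A 1 -> on_hand[A=40 B=51] avail[A=39 B=49] open={R1,R2}
Step 3: commit R2 -> on_hand[A=39 B=51] avail[A=39 B=49] open={R1}
Step 4: cancel R1 -> on_hand[A=39 B=51] avail[A=39 B=51] open={}
Step 5: reserve R3 B 5 -> on_hand[A=39 B=51] avail[A=39 B=46] open={R3}
Step 6: reserve R4 A 6 -> on_hand[A=39 B=51] avail[A=33 B=46] open={R3,R4}
Step 7: commit R4 -> on_hand[A=33 B=51] avail[A=33 B=46] open={R3}
Step 8: commit R3 -> on_hand[A=33 B=46] avail[A=33 B=46] open={}
Step 9: reserve R5 B 2 -> on_hand[A=33 B=46] avail[A=33 B=44] open={R5}
Step 10: commit R5 -> on_hand[A=33 B=44] avail[A=33 B=44] open={}
Step 11: reserve R6 A 7 -> on_hand[A=33 B=44] avail[A=26 B=44] open={R6}
Step 12: reserve R7 A 3 -> on_hand[A=33 B=44] avail[A=23 B=44] open={R6,R7}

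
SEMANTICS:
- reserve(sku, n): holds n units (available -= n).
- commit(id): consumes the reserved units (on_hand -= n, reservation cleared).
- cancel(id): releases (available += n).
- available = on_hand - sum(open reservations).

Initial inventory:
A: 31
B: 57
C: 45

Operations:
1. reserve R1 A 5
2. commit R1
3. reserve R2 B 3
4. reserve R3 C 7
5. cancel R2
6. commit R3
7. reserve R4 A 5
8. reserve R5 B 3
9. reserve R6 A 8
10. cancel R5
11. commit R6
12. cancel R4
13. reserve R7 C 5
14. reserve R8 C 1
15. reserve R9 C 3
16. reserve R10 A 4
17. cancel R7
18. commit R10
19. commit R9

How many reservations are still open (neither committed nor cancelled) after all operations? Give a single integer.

Step 1: reserve R1 A 5 -> on_hand[A=31 B=57 C=45] avail[A=26 B=57 C=45] open={R1}
Step 2: commit R1 -> on_hand[A=26 B=57 C=45] avail[A=26 B=57 C=45] open={}
Step 3: reserve R2 B 3 -> on_hand[A=26 B=57 C=45] avail[A=26 B=54 C=45] open={R2}
Step 4: reserve R3 C 7 -> on_hand[A=26 B=57 C=45] avail[A=26 B=54 C=38] open={R2,R3}
Step 5: cancel R2 -> on_hand[A=26 B=57 C=45] avail[A=26 B=57 C=38] open={R3}
Step 6: commit R3 -> on_hand[A=26 B=57 C=38] avail[A=26 B=57 C=38] open={}
Step 7: reserve R4 A 5 -> on_hand[A=26 B=57 C=38] avail[A=21 B=57 C=38] open={R4}
Step 8: reserve R5 B 3 -> on_hand[A=26 B=57 C=38] avail[A=21 B=54 C=38] open={R4,R5}
Step 9: reserve R6 A 8 -> on_hand[A=26 B=57 C=38] avail[A=13 B=54 C=38] open={R4,R5,R6}
Step 10: cancel R5 -> on_hand[A=26 B=57 C=38] avail[A=13 B=57 C=38] open={R4,R6}
Step 11: commit R6 -> on_hand[A=18 B=57 C=38] avail[A=13 B=57 C=38] open={R4}
Step 12: cancel R4 -> on_hand[A=18 B=57 C=38] avail[A=18 B=57 C=38] open={}
Step 13: reserve R7 C 5 -> on_hand[A=18 B=57 C=38] avail[A=18 B=57 C=33] open={R7}
Step 14: reserve R8 C 1 -> on_hand[A=18 B=57 C=38] avail[A=18 B=57 C=32] open={R7,R8}
Step 15: reserve R9 C 3 -> on_hand[A=18 B=57 C=38] avail[A=18 B=57 C=29] open={R7,R8,R9}
Step 16: reserve R10 A 4 -> on_hand[A=18 B=57 C=38] avail[A=14 B=57 C=29] open={R10,R7,R8,R9}
Step 17: cancel R7 -> on_hand[A=18 B=57 C=38] avail[A=14 B=57 C=34] open={R10,R8,R9}
Step 18: commit R10 -> on_hand[A=14 B=57 C=38] avail[A=14 B=57 C=34] open={R8,R9}
Step 19: commit R9 -> on_hand[A=14 B=57 C=35] avail[A=14 B=57 C=34] open={R8}
Open reservations: ['R8'] -> 1

Answer: 1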